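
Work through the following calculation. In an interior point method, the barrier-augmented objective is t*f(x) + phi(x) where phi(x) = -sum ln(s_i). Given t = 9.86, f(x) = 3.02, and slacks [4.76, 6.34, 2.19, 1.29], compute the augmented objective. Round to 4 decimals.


Step 1: Compute log-barrier.
ln values: [1.5602, 1.8469, 0.7839, 0.2546]
phi = -(1.5602 + 1.8469 + 0.7839 + 0.2546) = -4.4457
Step 2: Compute augmented objective.
t*f(x) = 9.86*3.02 = 29.7772
Total = 29.7772 - 4.4457 = 25.3315


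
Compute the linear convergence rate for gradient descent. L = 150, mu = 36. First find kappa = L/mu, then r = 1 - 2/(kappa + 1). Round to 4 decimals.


Step 1: Compute the condition number.
kappa = L/mu = 150/36 = 4.1667
Step 2: Compute the convergence rate.
r = 1 - 2/(kappa + 1) = 1 - 2*mu/(L + mu) = (L - mu)/(L + mu) = 114/186 = 0.6129


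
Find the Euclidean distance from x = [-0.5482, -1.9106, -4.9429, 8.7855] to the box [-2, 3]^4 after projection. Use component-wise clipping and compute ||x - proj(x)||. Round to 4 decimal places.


Project each component onto [-2, 3].
clip(-0.5482) = -0.5482, clip(-1.9106) = -1.9106, clip(-4.9429) = -2.0, clip(8.7855) = 3.0
Projection = [-0.5482, -1.9106, -2.0, 3.0]
Squared diffs: [0.0, 0.0, 8.6607, 33.472]
Distance = sqrt(42.1327) = 6.491


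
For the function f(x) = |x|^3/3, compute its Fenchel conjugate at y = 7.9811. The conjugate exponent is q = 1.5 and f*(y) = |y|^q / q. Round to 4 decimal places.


The conjugate exponent q satisfies 1/p + 1/q = 1.
p = 3, so q = 3/(3 - 1) = 1.5
|y|^q = 7.9811^1.5 = 22.5473
f*(7.9811) = 22.5473 / 1.5 = 15.0315


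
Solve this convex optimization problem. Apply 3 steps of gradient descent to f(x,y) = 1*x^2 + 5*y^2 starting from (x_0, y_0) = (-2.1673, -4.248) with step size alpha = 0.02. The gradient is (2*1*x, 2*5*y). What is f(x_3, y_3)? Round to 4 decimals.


Gradient descent on f(x,y) = 1*x^2 + 5*y^2.
Starting point: (-2.1673, -4.248), alpha = 0.02
Step 1: grad_x = 2*1*-2.1673 = -4.3346, grad_y = 2*5*-4.248 = -42.48
  x_1 = -2.1673 - 0.02*-4.3346 = -2.0806
  y_1 = -4.248 - 0.02*-42.48 = -3.3984
Step 2: grad_x = 2*1*-2.0806 = -4.1612, grad_y = 2*5*-3.3984 = -33.984
  x_2 = -2.0806 - 0.02*-4.1612 = -1.9974
  y_2 = -3.3984 - 0.02*-33.984 = -2.7187
Step 3: grad_x = 2*1*-1.9974 = -3.9948, grad_y = 2*5*-2.7187 = -27.1872
  x_3 = -1.9974 - 0.02*-3.9948 = -1.9175
  y_3 = -2.7187 - 0.02*-27.1872 = -2.175
f(-1.9175, -2.175) = 1*(-1.9175)^2 + 5*(-2.175)^2 = 27.3294


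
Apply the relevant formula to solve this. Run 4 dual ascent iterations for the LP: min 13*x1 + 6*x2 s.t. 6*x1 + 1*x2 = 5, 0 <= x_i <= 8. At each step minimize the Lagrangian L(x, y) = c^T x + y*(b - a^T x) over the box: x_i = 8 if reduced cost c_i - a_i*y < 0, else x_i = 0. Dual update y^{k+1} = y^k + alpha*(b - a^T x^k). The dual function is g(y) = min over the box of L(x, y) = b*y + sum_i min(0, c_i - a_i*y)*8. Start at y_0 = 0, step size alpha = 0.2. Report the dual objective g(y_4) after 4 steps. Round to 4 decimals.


Dual ascent for LP: min 13*x1 + 6*x2, 6*x1 + 1*x2 = 5, 0 <= x_i <= 8
Step 1: y^k = 0.0, reduced costs: (13.0, 6.0)
  x^k = (0.0, 0.0), subgradient = b - a^T x = 5.0
  y^{k+1} = 0.0 + 0.2*5.0 = 1.0
Step 2: y^k = 1.0, reduced costs: (7.0, 5.0)
  x^k = (0.0, 0.0), subgradient = b - a^T x = 5.0
  y^{k+1} = 1.0 + 0.2*5.0 = 2.0
Step 3: y^k = 2.0, reduced costs: (1.0, 4.0)
  x^k = (0.0, 0.0), subgradient = b - a^T x = 5.0
  y^{k+1} = 2.0 + 0.2*5.0 = 3.0
Step 4: y^k = 3.0, reduced costs: (-5.0, 3.0)
  x^k = (8.0, 0.0), subgradient = b - a^T x = -43.0
  y^{k+1} = 3.0 + 0.2*-43.0 = -5.6
Dual objective at y_4 = -5.6: reduced costs (46.6, 11.6), box minimizer x = (0.0, 0.0)
g(y_4) = b*y + (c1 - a1*y)*x1 + (c2 - a2*y)*x2 = 5*(-5.6) + 46.6*0.0 + 11.6*0.0 = -28.0 + 0.0 + 0.0 = -28.0


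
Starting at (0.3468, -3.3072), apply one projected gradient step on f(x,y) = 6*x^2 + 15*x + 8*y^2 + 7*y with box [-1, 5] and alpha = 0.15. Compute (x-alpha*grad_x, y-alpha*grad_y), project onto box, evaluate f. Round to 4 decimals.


Step 1: Compute gradient at (0.3468, -3.3072).
grad_x = 2*6*0.3468 + 15 = 19.1616
grad_y = 2*8*-3.3072 + 7 = -45.9152
Step 2: Gradient step.
x_raw = 0.3468 - 0.15*19.1616 = -2.5274
y_raw = -3.3072 - 0.15*-45.9152 = 3.5801
Step 3: Project onto [-1, 5].
x_proj = clip(-2.5274) = -1.0
y_proj = clip(3.5801) = 3.5801
Step 4: Evaluate f.
f(-1.0, 3.5801) = 118.5963


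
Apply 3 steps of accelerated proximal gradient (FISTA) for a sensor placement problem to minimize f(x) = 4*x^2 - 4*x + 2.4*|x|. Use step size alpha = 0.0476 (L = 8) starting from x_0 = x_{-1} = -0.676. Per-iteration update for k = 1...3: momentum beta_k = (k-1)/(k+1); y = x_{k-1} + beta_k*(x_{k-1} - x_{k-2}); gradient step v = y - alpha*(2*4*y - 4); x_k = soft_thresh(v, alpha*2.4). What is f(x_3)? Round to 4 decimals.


FISTA on f(x) = 4*x^2 - 4*x + 2.4*|x|
L = 8, alpha = 0.0476
Iteration 1: beta = 0.0, y = -0.676 + 0.0*(-0.676 + 0.676) = -0.676
  grad(y) = -9.408, v = y - alpha*grad = -0.2282
  prox(v) = soft_thresh(-0.2282, 0.1142) = -0.1139
Iteration 2: beta = 0.3333, y = -0.1139 + 0.3333*(-0.1139 + 0.676) = 0.0734
  grad(y) = -3.4127, v = y - alpha*grad = 0.2359
  prox(v) = soft_thresh(0.2359, 0.1142) = 0.1216
Iteration 3: beta = 0.5, y = 0.1216 + 0.5*(0.1216 + 0.1139) = 0.2394
  grad(y) = -2.0848, v = y - alpha*grad = 0.3386
  prox(v) = soft_thresh(0.3386, 0.1142) = 0.2244
f(x_3) = 4*0.2244^2 - 4*0.2244 + 2.4*|0.2244| = -0.1576


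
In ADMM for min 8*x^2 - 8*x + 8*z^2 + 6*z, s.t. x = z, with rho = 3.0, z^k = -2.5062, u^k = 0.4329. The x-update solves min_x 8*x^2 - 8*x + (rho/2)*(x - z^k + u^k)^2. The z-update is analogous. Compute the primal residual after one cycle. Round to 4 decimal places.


ADMM iteration with rho = 3.0, z^k = -2.5062, u^k = 0.4329
Step 1: x-update.
Minimize 8*x^2 - 8*x + (3.0/2)*(x + 2.5062 + 0.4329)^2
FOC: (2*8 + 3.0)*x = 8 + 3.0*(-2.5062 - 0.4329)
x^{k+1} = -0.043
Step 2: z-update.
Minimize 8*z^2 + 6*z + (3.0/2)*(-0.043 - z + 0.4329)^2
FOC: (2*8 + 3.0)*z = -6 + 3.0*(-0.043 + 0.4329)
z^{k+1} = -0.2542
Step 3: u-update.
u^{k+1} = 0.4329 - 0.043 + 0.2542 = 0.6441
Step 4: Primal residual = |-0.043 + 0.2542| = 0.2112


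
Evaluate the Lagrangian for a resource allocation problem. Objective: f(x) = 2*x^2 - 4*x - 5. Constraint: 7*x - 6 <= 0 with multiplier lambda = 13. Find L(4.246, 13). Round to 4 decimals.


Step 1: Evaluate f(x).
f(4.246) = 2*4.246^2 - 4*4.246 - 5 = 14.073
Step 2: Evaluate g(x).
g(4.246) = 7*4.246 - 6 = 23.722
Step 3: Compute Lagrangian.
L = 14.073 + 13*23.722 = 322.459


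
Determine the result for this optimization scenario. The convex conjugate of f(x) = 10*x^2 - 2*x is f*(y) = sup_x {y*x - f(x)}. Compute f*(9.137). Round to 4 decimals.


f*(y) = sup_x {y*x - a*x^2 - b*x} = sup_x {(y-b)*x - a*x^2}
FOC: (y - b) - 2a*x = 0 => x* = (y - b)/(2a)
x* = (9.137 + 2)/(2*10) = 0.5569
f*(9.137) = (y-b)^2/(4a) = (9.137 + 2)^2/(4*10)
= 124.0328/40 = 3.1008


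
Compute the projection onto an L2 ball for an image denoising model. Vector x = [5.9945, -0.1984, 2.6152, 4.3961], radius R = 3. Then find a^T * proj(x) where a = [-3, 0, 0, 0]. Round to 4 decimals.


Step 1: Compute ||x|| (intermediates to 6 decimals).
||x|| = sqrt(5.9945^2 + (-0.1984)^2 + 2.6152^2 + 4.3961^2) = 7.882789
Step 2: Project.
Since ||x|| > R, scale = R/||x|| = 3/7.882789 = 0.380576, proj(x) = scale * x
proj(x) = [2.281363, -0.075506, 0.995282, 1.67305]
Step 3: Dot product.
a^T * proj(x) = -3*2.281363 + 0*(-0.075506) + 0*0.995282 + 0*1.67305 = -6.8441


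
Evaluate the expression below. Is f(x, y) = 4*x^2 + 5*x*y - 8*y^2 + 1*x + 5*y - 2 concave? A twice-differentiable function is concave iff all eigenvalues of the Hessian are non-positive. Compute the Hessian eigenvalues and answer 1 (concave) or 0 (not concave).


The Hessian of f(x,y) = 4*x^2 + 5*x*y - 8*y^2 + 1*x + 5*y - 2 is:
H = [[8, 5], [5, -16]]
Trace = 8 - 16 = -8
Determinant = 8*-16 - (5)^2 = -153
Discriminant = (-8)^2 - 4*-153 = 676.0
Eigenvalues: lambda_1 = -17.0, lambda_2 = 9.0
The function is not concave.

0


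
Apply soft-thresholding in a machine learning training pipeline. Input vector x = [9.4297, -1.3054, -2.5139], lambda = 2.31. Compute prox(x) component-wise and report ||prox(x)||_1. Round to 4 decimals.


Soft-thresholding with lambda = 2.31:
prox(9.4297) = sign(9.4297)*max(|9.4297| - 2.31, 0) = 7.1197
prox(-1.3054) = sign(-1.3054)*max(|-1.3054| - 2.31, 0) = 0.0
prox(-2.5139) = sign(-2.5139)*max(|-2.5139| - 2.31, 0) = -0.2039
prox(x) = [7.1197, 0.0, -0.2039]
||prox(x)||_1 = 7.1197 + 0.0 + 0.2039 = 7.3236


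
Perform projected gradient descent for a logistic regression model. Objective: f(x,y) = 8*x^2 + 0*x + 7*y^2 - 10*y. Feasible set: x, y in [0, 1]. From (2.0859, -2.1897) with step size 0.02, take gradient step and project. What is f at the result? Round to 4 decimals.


Step 1: Compute gradient at (2.0859, -2.1897).
grad_x = 2*8*2.0859 + 0 = 33.3744
grad_y = 2*7*-2.1897 - 10 = -40.6558
Step 2: Gradient step.
x_raw = 2.0859 - 0.02*33.3744 = 1.4184
y_raw = -2.1897 - 0.02*-40.6558 = -1.3766
Step 3: Project onto [0, 1].
x_proj = clip(1.4184) = 1.0
y_proj = clip(-1.3766) = 0.0
Step 4: Evaluate f.
f(1.0, 0.0) = 8.0


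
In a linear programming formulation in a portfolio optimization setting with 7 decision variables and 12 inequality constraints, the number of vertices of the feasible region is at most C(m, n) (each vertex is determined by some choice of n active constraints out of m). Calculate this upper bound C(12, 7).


Each vertex corresponds to some choice of n active constraints out of m, so the number of vertices is at most C(m, n) = m! / (n!(m-n)!).
m = 12, n = 7
Numerator: 12 * 11 * 10 * 9 * 8 * 7 * 6
Denominator: 7! = 5040
C(12, 7) = 792


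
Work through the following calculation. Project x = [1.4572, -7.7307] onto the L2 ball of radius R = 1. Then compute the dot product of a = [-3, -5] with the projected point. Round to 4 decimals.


Step 1: Compute ||x|| (intermediates to 6 decimals).
||x|| = sqrt(1.4572^2 + (-7.7307)^2) = 7.866839
Step 2: Project.
Since ||x|| > R, scale = R/||x|| = 1/7.866839 = 0.127116, proj(x) = scale * x
proj(x) = [0.185233, -0.982696]
Step 3: Dot product.
a^T * proj(x) = -3*0.185233 - 5*(-0.982696) = 4.3578


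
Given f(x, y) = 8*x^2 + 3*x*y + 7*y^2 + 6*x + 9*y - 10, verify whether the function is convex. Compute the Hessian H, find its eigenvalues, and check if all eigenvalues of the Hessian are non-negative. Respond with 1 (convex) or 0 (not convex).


The Hessian of f(x,y) = 8*x^2 + 3*x*y + 7*y^2 + 6*x + 9*y - 10 is:
H = [[16, 3], [3, 14]]
Trace = 16 + 14 = 30
Determinant = 16*14 - (3)^2 = 215
Discriminant = (30)^2 - 4*215 = 40.0
Eigenvalues: lambda_1 = 11.8377, lambda_2 = 18.1623
The function is convex.

1


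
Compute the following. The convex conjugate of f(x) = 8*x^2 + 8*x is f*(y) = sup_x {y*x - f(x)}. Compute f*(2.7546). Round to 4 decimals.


f*(y) = sup_x {y*x - a*x^2 - b*x} = sup_x {(y-b)*x - a*x^2}
FOC: (y - b) - 2a*x = 0 => x* = (y - b)/(2a)
x* = (2.7546 - 8)/(2*8) = -0.3278
f*(2.7546) = (y-b)^2/(4a) = (2.7546 - 8)^2/(4*8)
= 27.5142/32 = 0.8598


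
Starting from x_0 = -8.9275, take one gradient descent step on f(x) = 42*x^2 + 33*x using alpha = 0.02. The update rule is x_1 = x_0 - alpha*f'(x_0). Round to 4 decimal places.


We compute the gradient at x_0 and apply the update.
f'(x) = 84*x + 33
f'(-8.9275) = 84*-8.9275 + 33 = -716.91
x_1 = -8.9275 - 0.02*-716.91 = 5.4107


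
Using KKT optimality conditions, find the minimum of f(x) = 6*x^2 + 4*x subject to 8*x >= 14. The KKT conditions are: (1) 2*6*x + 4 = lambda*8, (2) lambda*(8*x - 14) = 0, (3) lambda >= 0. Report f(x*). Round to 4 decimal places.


Step 1: Try lambda = 0 (constraint inactive).
x_unc = -4/(2*6) = -0.3333
Check: 8*-0.3333 = -2.6664 < 14 -- violated!
Step 2: Constraint must be active: 8*x = 14
x* = 14/8 = 1.75
lambda = (2*6*1.75 + 4)/8 = 3.125
Step 3: Compute optimal value.
f(x*) = 6*1.75^2 + 4*1.75 = 25.375


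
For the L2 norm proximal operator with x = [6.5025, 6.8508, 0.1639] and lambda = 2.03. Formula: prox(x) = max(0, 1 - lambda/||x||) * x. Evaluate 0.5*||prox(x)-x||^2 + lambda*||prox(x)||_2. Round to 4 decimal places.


Step 1: Compute ||x||.
||x|| = 9.4468
Step 2: Compute scaling factor.
scale = max(0, 1 - 2.03/9.4468) = 0.7851
Step 3: prox(x) = [5.1052, 5.3787, 0.1287]
||prox(x)|| = 7.4168
Step 4: Proximal objective.
0.5*||prox-x||^2 = 2.0605
lambda*||prox|| = 15.0561
Total = 17.1166


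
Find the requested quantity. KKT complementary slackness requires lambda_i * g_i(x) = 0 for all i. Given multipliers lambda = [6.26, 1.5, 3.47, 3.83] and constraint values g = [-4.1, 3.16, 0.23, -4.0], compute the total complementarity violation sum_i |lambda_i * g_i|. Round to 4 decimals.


KKT complementary slackness check:
lambda_1 * g_1 = 6.26 * -4.1 = -25.666
lambda_2 * g_2 = 1.5 * 3.16 = 4.74
lambda_3 * g_3 = 3.47 * 0.23 = 0.7981
lambda_4 * g_4 = 3.83 * -4.0 = -15.32
Total violation = 25.666 + 4.74 + 0.7981 + 15.32 = 46.5241


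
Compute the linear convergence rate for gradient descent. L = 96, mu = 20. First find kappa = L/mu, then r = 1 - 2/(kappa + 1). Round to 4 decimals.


Step 1: Compute the condition number.
kappa = L/mu = 96/20 = 4.8
Step 2: Compute the convergence rate.
r = 1 - 2/(kappa + 1) = 1 - 2*mu/(L + mu) = (L - mu)/(L + mu) = 76/116 = 0.6552


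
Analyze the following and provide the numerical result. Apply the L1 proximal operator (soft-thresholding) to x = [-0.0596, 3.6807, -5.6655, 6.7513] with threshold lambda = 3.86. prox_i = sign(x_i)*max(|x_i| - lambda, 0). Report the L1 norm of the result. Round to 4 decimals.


Soft-thresholding with lambda = 3.86:
prox(-0.0596) = sign(-0.0596)*max(|-0.0596| - 3.86, 0) = 0.0
prox(3.6807) = sign(3.6807)*max(|3.6807| - 3.86, 0) = 0.0
prox(-5.6655) = sign(-5.6655)*max(|-5.6655| - 3.86, 0) = -1.8055
prox(6.7513) = sign(6.7513)*max(|6.7513| - 3.86, 0) = 2.8913
prox(x) = [0.0, 0.0, -1.8055, 2.8913]
||prox(x)||_1 = 0.0 + 0.0 + 1.8055 + 2.8913 = 4.6968


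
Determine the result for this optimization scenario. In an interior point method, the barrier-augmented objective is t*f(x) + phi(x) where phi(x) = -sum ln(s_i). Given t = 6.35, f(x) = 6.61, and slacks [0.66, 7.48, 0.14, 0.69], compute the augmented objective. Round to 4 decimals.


Step 1: Compute log-barrier.
ln values: [-0.4155, 2.0122, -1.9661, -0.3711]
phi = -(-0.4155 + 2.0122 - 1.9661 - 0.3711) = 0.7405
Step 2: Compute augmented objective.
t*f(x) = 6.35*6.61 = 41.9735
Total = 41.9735 + 0.7405 = 42.714


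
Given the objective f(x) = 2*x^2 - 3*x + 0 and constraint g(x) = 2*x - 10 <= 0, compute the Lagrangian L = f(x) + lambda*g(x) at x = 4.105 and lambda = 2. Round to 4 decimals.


Step 1: Evaluate f(x).
f(4.105) = 2*4.105^2 - 3*4.105 + 0 = 21.3871
Step 2: Evaluate g(x).
g(4.105) = 2*4.105 - 10 = -1.79
Step 3: Compute Lagrangian.
L = 21.3871 + 2*-1.79 = 17.8071


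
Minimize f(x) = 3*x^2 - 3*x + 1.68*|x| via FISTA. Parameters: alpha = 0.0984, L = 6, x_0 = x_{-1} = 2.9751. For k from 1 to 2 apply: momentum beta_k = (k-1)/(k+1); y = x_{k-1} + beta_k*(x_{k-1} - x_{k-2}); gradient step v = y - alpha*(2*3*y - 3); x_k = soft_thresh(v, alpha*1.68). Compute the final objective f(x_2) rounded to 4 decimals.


FISTA on f(x) = 3*x^2 - 3*x + 1.68*|x|
L = 6, alpha = 0.0984
Iteration 1: beta = 0.0, y = 2.9751 + 0.0*(2.9751 - 2.9751) = 2.9751
  grad(y) = 14.8506, v = y - alpha*grad = 1.5138
  prox(v) = soft_thresh(1.5138, 0.1653) = 1.3485
Iteration 2: beta = 0.3333, y = 1.3485 + 0.3333*(1.3485 - 2.9751) = 0.8063
  grad(y) = 1.8377, v = y - alpha*grad = 0.6255
  prox(v) = soft_thresh(0.6255, 0.1653) = 0.4601
f(x_2) = 3*0.4601^2 - 3*0.4601 + 1.68*|0.4601| = 0.0278


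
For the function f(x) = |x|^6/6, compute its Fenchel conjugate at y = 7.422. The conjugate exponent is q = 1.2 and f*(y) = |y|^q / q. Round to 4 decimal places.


The conjugate exponent q satisfies 1/p + 1/q = 1.
p = 6, so q = 6/(6 - 1) = 1.2
|y|^q = 7.422^1.2 = 11.0822
f*(7.422) = 11.0822 / 1.2 = 9.2351


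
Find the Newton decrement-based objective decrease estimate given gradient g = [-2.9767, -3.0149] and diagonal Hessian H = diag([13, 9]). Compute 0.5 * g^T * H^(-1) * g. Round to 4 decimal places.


Step 1: H is diagonal, so H^(-1) * g = [-0.229, -0.335].
Step 2: g^T H^(-1) g = sum_i g_i^2 / H_ii
  = (-2.9767)^2/13 + (-3.0149)^2/9
  = 0.6816 + 1.01 = 1.6916
Step 3: Objective decrease = 0.5 * g^T H^(-1) g = 0.8458


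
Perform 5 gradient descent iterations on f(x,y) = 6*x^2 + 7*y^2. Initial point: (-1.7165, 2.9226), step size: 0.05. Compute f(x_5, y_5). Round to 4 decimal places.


Gradient descent on f(x,y) = 6*x^2 + 7*y^2.
Starting point: (-1.7165, 2.9226), alpha = 0.05
Step 1: grad_x = 2*6*-1.7165 = -20.598, grad_y = 2*7*2.9226 = 40.9164
  x_1 = -1.7165 - 0.05*-20.598 = -0.6866
  y_1 = 2.9226 - 0.05*40.9164 = 0.8768
Step 2: grad_x = 2*6*-0.6866 = -8.2392, grad_y = 2*7*0.8768 = 12.2749
  x_2 = -0.6866 - 0.05*-8.2392 = -0.2746
  y_2 = 0.8768 - 0.05*12.2749 = 0.263
Step 3: grad_x = 2*6*-0.2746 = -3.2957, grad_y = 2*7*0.263 = 3.6825
  x_3 = -0.2746 - 0.05*-3.2957 = -0.1099
  y_3 = 0.263 - 0.05*3.6825 = 0.0789
Step 4: grad_x = 2*6*-0.1099 = -1.3183, grad_y = 2*7*0.0789 = 1.1047
  x_4 = -0.1099 - 0.05*-1.3183 = -0.0439
  y_4 = 0.0789 - 0.05*1.1047 = 0.0237
Step 5: grad_x = 2*6*-0.0439 = -0.5273, grad_y = 2*7*0.0237 = 0.3314
  x_5 = -0.0439 - 0.05*-0.5273 = -0.0176
  y_5 = 0.0237 - 0.05*0.3314 = 0.0071
f(-0.0176, 0.0071) = 6*(-0.0176)^2 + 7*0.0071^2 = 0.0022


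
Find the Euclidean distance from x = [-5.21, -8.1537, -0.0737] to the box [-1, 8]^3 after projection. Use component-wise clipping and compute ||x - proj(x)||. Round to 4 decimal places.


Project each component onto [-1, 8].
clip(-5.21) = -1.0, clip(-8.1537) = -1.0, clip(-0.0737) = -0.0737
Projection = [-1.0, -1.0, -0.0737]
Squared diffs: [17.7241, 51.1754, 0.0]
Distance = sqrt(68.8995) = 8.3006


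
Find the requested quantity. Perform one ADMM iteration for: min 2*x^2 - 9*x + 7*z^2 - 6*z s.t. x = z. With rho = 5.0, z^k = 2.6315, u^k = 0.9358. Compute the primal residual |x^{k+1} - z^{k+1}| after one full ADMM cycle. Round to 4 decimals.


ADMM iteration with rho = 5.0, z^k = 2.6315, u^k = 0.9358
Step 1: x-update.
Minimize 2*x^2 - 9*x + (5.0/2)*(x - 2.6315 + 0.9358)^2
FOC: (2*2 + 5.0)*x = 9 + 5.0*(2.6315 - 0.9358)
x^{k+1} = 1.9421
Step 2: z-update.
Minimize 7*z^2 - 6*z + (5.0/2)*(1.9421 - z + 0.9358)^2
FOC: (2*7 + 5.0)*z = 6 + 5.0*(1.9421 + 0.9358)
z^{k+1} = 1.0731
Step 3: u-update.
u^{k+1} = 0.9358 + 1.9421 - 1.0731 = 1.8047
Step 4: Primal residual = |1.9421 - 1.0731| = 0.8689


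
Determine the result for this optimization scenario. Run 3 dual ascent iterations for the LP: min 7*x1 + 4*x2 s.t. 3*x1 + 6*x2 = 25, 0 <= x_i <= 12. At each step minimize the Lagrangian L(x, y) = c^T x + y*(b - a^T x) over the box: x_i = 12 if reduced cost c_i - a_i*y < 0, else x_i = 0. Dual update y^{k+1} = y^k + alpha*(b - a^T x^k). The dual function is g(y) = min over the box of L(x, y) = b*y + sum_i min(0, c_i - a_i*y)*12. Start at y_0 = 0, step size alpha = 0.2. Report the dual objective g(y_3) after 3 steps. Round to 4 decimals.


Dual ascent for LP: min 7*x1 + 4*x2, 3*x1 + 6*x2 = 25, 0 <= x_i <= 12
Step 1: y^k = 0.0, reduced costs: (7.0, 4.0)
  x^k = (0.0, 0.0), subgradient = b - a^T x = 25.0
  y^{k+1} = 0.0 + 0.2*25.0 = 5.0
Step 2: y^k = 5.0, reduced costs: (-8.0, -26.0)
  x^k = (12.0, 12.0), subgradient = b - a^T x = -83.0
  y^{k+1} = 5.0 + 0.2*-83.0 = -11.6
Step 3: y^k = -11.6, reduced costs: (41.8, 73.6)
  x^k = (0.0, 0.0), subgradient = b - a^T x = 25.0
  y^{k+1} = -11.6 + 0.2*25.0 = -6.6
Dual objective at y_3 = -6.6: reduced costs (26.8, 43.6), box minimizer x = (0.0, 0.0)
g(y_3) = b*y + (c1 - a1*y)*x1 + (c2 - a2*y)*x2 = 25*(-6.6) + 26.8*0.0 + 43.6*0.0 = -165.0 + 0.0 + 0.0 = -165.0


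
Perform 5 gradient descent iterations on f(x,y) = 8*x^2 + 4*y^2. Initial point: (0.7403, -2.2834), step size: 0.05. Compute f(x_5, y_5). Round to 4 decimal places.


Gradient descent on f(x,y) = 8*x^2 + 4*y^2.
Starting point: (0.7403, -2.2834), alpha = 0.05
Step 1: grad_x = 2*8*0.7403 = 11.8448, grad_y = 2*4*-2.2834 = -18.2672
  x_1 = 0.7403 - 0.05*11.8448 = 0.1481
  y_1 = -2.2834 - 0.05*-18.2672 = -1.37
Step 2: grad_x = 2*8*0.1481 = 2.369, grad_y = 2*4*-1.37 = -10.9603
  x_2 = 0.1481 - 0.05*2.369 = 0.0296
  y_2 = -1.37 - 0.05*-10.9603 = -0.822
Step 3: grad_x = 2*8*0.0296 = 0.4738, grad_y = 2*4*-0.822 = -6.5762
  x_3 = 0.0296 - 0.05*0.4738 = 0.0059
  y_3 = -0.822 - 0.05*-6.5762 = -0.4932
Step 4: grad_x = 2*8*0.0059 = 0.0948, grad_y = 2*4*-0.4932 = -3.9457
  x_4 = 0.0059 - 0.05*0.0948 = 0.0012
  y_4 = -0.4932 - 0.05*-3.9457 = -0.2959
Step 5: grad_x = 2*8*0.0012 = 0.019, grad_y = 2*4*-0.2959 = -2.3674
  x_5 = 0.0012 - 0.05*0.019 = 0.0002
  y_5 = -0.2959 - 0.05*-2.3674 = -0.1776
f(0.0002, -0.1776) = 8*0.0002^2 + 4*(-0.1776)^2 = 0.1261


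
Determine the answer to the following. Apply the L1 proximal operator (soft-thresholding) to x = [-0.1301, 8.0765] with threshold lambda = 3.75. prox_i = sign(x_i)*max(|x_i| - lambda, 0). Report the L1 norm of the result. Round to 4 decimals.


Soft-thresholding with lambda = 3.75:
prox(-0.1301) = sign(-0.1301)*max(|-0.1301| - 3.75, 0) = 0.0
prox(8.0765) = sign(8.0765)*max(|8.0765| - 3.75, 0) = 4.3265
prox(x) = [0.0, 4.3265]
||prox(x)||_1 = 0.0 + 4.3265 = 4.3265


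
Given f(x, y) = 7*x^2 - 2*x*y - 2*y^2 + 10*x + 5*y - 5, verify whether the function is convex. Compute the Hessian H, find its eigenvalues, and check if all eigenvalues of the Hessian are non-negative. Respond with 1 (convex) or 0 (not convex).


The Hessian of f(x,y) = 7*x^2 - 2*x*y - 2*y^2 + 10*x + 5*y - 5 is:
H = [[14, -2], [-2, -4]]
Trace = 14 - 4 = 10
Determinant = 14*-4 - (-2)^2 = -60
Discriminant = (10)^2 - 4*-60 = 340.0
Eigenvalues: lambda_1 = -4.2195, lambda_2 = 14.2195
The function is not convex.

0


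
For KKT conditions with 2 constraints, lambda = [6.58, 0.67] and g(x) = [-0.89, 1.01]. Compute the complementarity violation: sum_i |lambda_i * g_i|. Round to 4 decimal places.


KKT complementary slackness check:
lambda_1 * g_1 = 6.58 * -0.89 = -5.8562
lambda_2 * g_2 = 0.67 * 1.01 = 0.6767
Total violation = 5.8562 + 0.6767 = 6.5329


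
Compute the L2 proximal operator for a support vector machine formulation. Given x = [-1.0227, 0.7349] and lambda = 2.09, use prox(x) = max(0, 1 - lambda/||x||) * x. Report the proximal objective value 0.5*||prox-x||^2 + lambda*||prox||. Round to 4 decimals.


Step 1: Compute ||x||.
||x|| = 1.2594
Step 2: Compute scaling factor.
scale = max(0, 1 - 2.09/1.2594) = 0.0
Step 3: prox(x) = [-0.0, 0.0]
||prox(x)|| = 0.0
Step 4: Proximal objective.
0.5*||prox-x||^2 = 0.793
lambda*||prox|| = 0.0
Total = 0.793


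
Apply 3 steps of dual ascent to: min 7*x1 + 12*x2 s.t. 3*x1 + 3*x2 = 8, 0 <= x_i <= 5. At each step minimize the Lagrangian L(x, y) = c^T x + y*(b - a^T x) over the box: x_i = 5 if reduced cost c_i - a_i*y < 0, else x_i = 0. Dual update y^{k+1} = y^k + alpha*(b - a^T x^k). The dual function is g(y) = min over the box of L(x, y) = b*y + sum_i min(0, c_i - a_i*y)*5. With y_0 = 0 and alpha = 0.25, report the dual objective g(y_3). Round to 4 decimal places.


Dual ascent for LP: min 7*x1 + 12*x2, 3*x1 + 3*x2 = 8, 0 <= x_i <= 5
Step 1: y^k = 0.0, reduced costs: (7.0, 12.0)
  x^k = (0.0, 0.0), subgradient = b - a^T x = 8.0
  y^{k+1} = 0.0 + 0.25*8.0 = 2.0
Step 2: y^k = 2.0, reduced costs: (1.0, 6.0)
  x^k = (0.0, 0.0), subgradient = b - a^T x = 8.0
  y^{k+1} = 2.0 + 0.25*8.0 = 4.0
Step 3: y^k = 4.0, reduced costs: (-5.0, 0.0)
  x^k = (5.0, 0.0), subgradient = b - a^T x = -7.0
  y^{k+1} = 4.0 + 0.25*-7.0 = 2.25
Dual objective at y_3 = 2.25: reduced costs (0.25, 5.25), box minimizer x = (0.0, 0.0)
g(y_3) = b*y + (c1 - a1*y)*x1 + (c2 - a2*y)*x2 = 8*2.25 + 0.25*0.0 + 5.25*0.0 = 18.0 + 0.0 + 0.0 = 18.0


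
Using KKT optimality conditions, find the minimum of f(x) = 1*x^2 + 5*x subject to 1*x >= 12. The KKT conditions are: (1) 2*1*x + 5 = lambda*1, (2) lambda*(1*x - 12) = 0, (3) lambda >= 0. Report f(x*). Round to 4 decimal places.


Step 1: Try lambda = 0 (constraint inactive).
x_unc = -5/(2*1) = -2.5
Check: 1*-2.5 = -2.5 < 12 -- violated!
Step 2: Constraint must be active: 1*x = 12
x* = 12/1 = 12.0
lambda = (2*1*12.0 + 5)/1 = 29.0
Step 3: Compute optimal value.
f(x*) = 1*12.0^2 + 5*12.0 = 204.0


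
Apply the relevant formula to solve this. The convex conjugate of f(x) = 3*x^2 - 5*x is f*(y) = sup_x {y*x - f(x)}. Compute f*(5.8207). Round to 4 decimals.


f*(y) = sup_x {y*x - a*x^2 - b*x} = sup_x {(y-b)*x - a*x^2}
FOC: (y - b) - 2a*x = 0 => x* = (y - b)/(2a)
x* = (5.8207 + 5)/(2*3) = 1.8035
f*(5.8207) = (y-b)^2/(4a) = (5.8207 + 5)^2/(4*3)
= 117.0875/12 = 9.7573


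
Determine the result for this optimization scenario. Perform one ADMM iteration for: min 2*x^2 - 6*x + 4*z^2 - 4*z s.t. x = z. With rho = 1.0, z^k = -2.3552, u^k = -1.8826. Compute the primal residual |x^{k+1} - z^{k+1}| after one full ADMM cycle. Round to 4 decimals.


ADMM iteration with rho = 1.0, z^k = -2.3552, u^k = -1.8826
Step 1: x-update.
Minimize 2*x^2 - 6*x + (1.0/2)*(x + 2.3552 - 1.8826)^2
FOC: (2*2 + 1.0)*x = 6 + 1.0*(-2.3552 + 1.8826)
x^{k+1} = 1.1055
Step 2: z-update.
Minimize 4*z^2 - 4*z + (1.0/2)*(1.1055 - z - 1.8826)^2
FOC: (2*4 + 1.0)*z = 4 + 1.0*(1.1055 - 1.8826)
z^{k+1} = 0.3581
Step 3: u-update.
u^{k+1} = -1.8826 + 1.1055 - 0.3581 = -1.1352
Step 4: Primal residual = |1.1055 - 0.3581| = 0.7474


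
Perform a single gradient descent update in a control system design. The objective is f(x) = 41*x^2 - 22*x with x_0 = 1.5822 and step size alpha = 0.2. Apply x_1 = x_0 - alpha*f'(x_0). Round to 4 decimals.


We compute the gradient at x_0 and apply the update.
f'(x) = 82*x - 22
f'(1.5822) = 82*1.5822 - 22 = 107.7404
x_1 = 1.5822 - 0.2*107.7404 = -19.9659


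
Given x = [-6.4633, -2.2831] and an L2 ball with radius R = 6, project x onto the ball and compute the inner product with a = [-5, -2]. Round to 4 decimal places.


Step 1: Compute ||x|| (intermediates to 6 decimals).
||x|| = sqrt((-6.4633)^2 + (-2.2831)^2) = 6.854691
Step 2: Project.
Since ||x|| > R, scale = R/||x|| = 6/6.854691 = 0.875313, proj(x) = scale * x
proj(x) = [-5.657411, -1.998427]
Step 3: Dot product.
a^T * proj(x) = -5*(-5.657411) - 2*(-1.998427) = 32.2839


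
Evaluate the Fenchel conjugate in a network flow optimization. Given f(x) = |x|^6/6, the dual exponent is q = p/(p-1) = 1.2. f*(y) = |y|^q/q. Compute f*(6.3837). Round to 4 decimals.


The conjugate exponent q satisfies 1/p + 1/q = 1.
p = 6, so q = 6/(6 - 1) = 1.2
|y|^q = 6.3837^1.2 = 9.2488
f*(6.3837) = 9.2488 / 1.2 = 7.7074


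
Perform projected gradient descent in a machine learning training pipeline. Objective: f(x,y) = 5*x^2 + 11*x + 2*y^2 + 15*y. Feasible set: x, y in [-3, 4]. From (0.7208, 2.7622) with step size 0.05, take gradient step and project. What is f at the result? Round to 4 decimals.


Step 1: Compute gradient at (0.7208, 2.7622).
grad_x = 2*5*0.7208 + 11 = 18.208
grad_y = 2*2*2.7622 + 15 = 26.0488
Step 2: Gradient step.
x_raw = 0.7208 - 0.05*18.208 = -0.1896
y_raw = 2.7622 - 0.05*26.0488 = 1.4598
Step 3: Project onto [-3, 4].
x_proj = clip(-0.1896) = -0.1896
y_proj = clip(1.4598) = 1.4598
Step 4: Evaluate f.
f(-0.1896, 1.4598) = 24.2523


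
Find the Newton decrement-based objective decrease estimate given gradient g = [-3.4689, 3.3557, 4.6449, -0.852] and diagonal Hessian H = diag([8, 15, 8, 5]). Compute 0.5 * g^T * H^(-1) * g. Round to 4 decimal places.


Step 1: H is diagonal, so H^(-1) * g = [-0.4336, 0.2237, 0.5806, -0.1704].
Step 2: g^T H^(-1) g = sum_i g_i^2 / H_ii
  = (-3.4689)^2/8 + (3.3557)^2/15 + (4.6449)^2/8 + (-0.852)^2/5
  = 1.5042 + 0.7507 + 2.6969 + 0.1452 = 5.0969
Step 3: Objective decrease = 0.5 * g^T H^(-1) g = 2.5485


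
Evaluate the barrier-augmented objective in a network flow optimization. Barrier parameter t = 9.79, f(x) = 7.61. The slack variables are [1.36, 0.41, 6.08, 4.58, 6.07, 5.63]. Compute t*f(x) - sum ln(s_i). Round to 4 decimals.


Step 1: Compute log-barrier.
ln values: [0.3075, -0.8916, 1.805, 1.5217, 1.8034, 1.7281]
phi = -(0.3075 - 0.8916 + 1.805 + 1.5217 + 1.8034 + 1.7281) = -6.2741
Step 2: Compute augmented objective.
t*f(x) = 9.79*7.61 = 74.5019
Total = 74.5019 - 6.2741 = 68.2278


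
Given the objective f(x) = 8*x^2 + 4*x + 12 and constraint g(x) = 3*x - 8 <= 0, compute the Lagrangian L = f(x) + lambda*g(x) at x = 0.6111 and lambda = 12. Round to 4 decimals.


Step 1: Evaluate f(x).
f(0.6111) = 8*0.6111^2 + 4*0.6111 + 12 = 17.4319
Step 2: Evaluate g(x).
g(0.6111) = 3*0.6111 - 8 = -6.1667
Step 3: Compute Lagrangian.
L = 17.4319 + 12*-6.1667 = -56.5685


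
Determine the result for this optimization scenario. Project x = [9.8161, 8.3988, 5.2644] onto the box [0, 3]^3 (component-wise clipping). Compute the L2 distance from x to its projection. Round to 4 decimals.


Project each component onto [0, 3].
clip(9.8161) = 3.0, clip(8.3988) = 3.0, clip(5.2644) = 3.0
Projection = [3.0, 3.0, 3.0]
Squared diffs: [46.4592, 29.147, 5.1275]
Distance = sqrt(80.7337) = 8.9852


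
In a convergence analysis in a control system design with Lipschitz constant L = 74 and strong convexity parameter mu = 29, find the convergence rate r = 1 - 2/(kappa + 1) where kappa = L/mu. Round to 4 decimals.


Step 1: Compute the condition number.
kappa = L/mu = 74/29 = 2.5517
Step 2: Compute the convergence rate.
r = 1 - 2/(kappa + 1) = 1 - 2*mu/(L + mu) = (L - mu)/(L + mu) = 45/103 = 0.4369


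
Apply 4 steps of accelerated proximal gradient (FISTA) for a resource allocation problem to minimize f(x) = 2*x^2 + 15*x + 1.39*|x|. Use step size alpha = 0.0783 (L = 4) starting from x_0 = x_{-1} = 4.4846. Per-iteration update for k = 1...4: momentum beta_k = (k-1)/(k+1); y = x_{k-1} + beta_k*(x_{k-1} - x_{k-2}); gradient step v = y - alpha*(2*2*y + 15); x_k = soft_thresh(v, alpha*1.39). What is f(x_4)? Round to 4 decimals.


FISTA on f(x) = 2*x^2 + 15*x + 1.39*|x|
L = 4, alpha = 0.0783
Iteration 1: beta = 0.0, y = 4.4846 + 0.0*(4.4846 - 4.4846) = 4.4846
  grad(y) = 32.9384, v = y - alpha*grad = 1.9055
  prox(v) = soft_thresh(1.9055, 0.1088) = 1.7967
Iteration 2: beta = 0.3333, y = 1.7967 + 0.3333*(1.7967 - 4.4846) = 0.9007
  grad(y) = 18.6029, v = y - alpha*grad = -0.5559
  prox(v) = soft_thresh(-0.5559, 0.1088) = -0.4471
Iteration 3: beta = 0.5, y = -0.4471 + 0.5*(-0.4471 - 1.7967) = -1.5689
  grad(y) = 8.7243, v = y - alpha*grad = -2.252
  prox(v) = soft_thresh(-2.252, 0.1088) = -2.1432
Iteration 4: beta = 0.6, y = -2.1432 + 0.6*(-2.1432 + 0.4471) = -3.1609
  grad(y) = 2.3565, v = y - alpha*grad = -3.3454
  prox(v) = soft_thresh(-3.3454, 0.1088) = -3.2366
f(x_4) = 2*(-3.2366)^2 + 15*(-3.2366) + 1.39*|-3.2366| = -23.0989


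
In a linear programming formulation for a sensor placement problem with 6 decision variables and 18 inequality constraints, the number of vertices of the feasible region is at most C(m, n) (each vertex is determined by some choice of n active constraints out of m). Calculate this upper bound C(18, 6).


Each vertex corresponds to some choice of n active constraints out of m, so the number of vertices is at most C(m, n) = m! / (n!(m-n)!).
m = 18, n = 6
Numerator: 18 * 17 * 16 * 15 * 14 * 13
Denominator: 6! = 720
C(18, 6) = 18564


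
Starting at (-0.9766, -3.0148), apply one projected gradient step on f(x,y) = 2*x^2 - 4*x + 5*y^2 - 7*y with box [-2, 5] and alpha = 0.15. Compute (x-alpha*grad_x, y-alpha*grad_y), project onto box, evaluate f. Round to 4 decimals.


Step 1: Compute gradient at (-0.9766, -3.0148).
grad_x = 2*2*-0.9766 - 4 = -7.9064
grad_y = 2*5*-3.0148 - 7 = -37.148
Step 2: Gradient step.
x_raw = -0.9766 - 0.15*-7.9064 = 0.2094
y_raw = -3.0148 - 0.15*-37.148 = 2.5574
Step 3: Project onto [-2, 5].
x_proj = clip(0.2094) = 0.2094
y_proj = clip(2.5574) = 2.5574
Step 4: Evaluate f.
f(0.2094, 2.5574) = 14.0499


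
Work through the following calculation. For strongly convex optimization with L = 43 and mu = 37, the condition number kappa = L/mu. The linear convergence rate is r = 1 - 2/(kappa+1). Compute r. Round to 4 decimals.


Step 1: Compute the condition number.
kappa = L/mu = 43/37 = 1.1622
Step 2: Compute the convergence rate.
r = 1 - 2/(kappa + 1) = 1 - 2*mu/(L + mu) = (L - mu)/(L + mu) = 6/80 = 0.075


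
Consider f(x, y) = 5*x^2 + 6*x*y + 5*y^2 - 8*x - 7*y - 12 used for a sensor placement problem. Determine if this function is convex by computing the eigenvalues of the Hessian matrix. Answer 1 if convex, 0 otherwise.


The Hessian of f(x,y) = 5*x^2 + 6*x*y + 5*y^2 - 8*x - 7*y - 12 is:
H = [[10, 6], [6, 10]]
Trace = 10 + 10 = 20
Determinant = 10*10 - (6)^2 = 64
Discriminant = (20)^2 - 4*64 = 144.0
Eigenvalues: lambda_1 = 4.0, lambda_2 = 16.0
The function is convex.

1


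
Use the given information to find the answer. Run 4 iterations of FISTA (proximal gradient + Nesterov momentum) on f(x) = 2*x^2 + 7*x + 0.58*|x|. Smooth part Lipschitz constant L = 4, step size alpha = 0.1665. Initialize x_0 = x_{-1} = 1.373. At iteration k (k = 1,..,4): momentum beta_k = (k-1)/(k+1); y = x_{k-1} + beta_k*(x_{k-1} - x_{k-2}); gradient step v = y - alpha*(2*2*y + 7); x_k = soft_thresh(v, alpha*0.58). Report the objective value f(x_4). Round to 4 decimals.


FISTA on f(x) = 2*x^2 + 7*x + 0.58*|x|
L = 4, alpha = 0.1665
Iteration 1: beta = 0.0, y = 1.373 + 0.0*(1.373 - 1.373) = 1.373
  grad(y) = 12.492, v = y - alpha*grad = -0.7069
  prox(v) = soft_thresh(-0.7069, 0.0966) = -0.6103
Iteration 2: beta = 0.3333, y = -0.6103 + 0.3333*(-0.6103 - 1.373) = -1.2715
  grad(y) = 1.9141, v = y - alpha*grad = -1.5902
  prox(v) = soft_thresh(-1.5902, 0.0966) = -1.4936
Iteration 3: beta = 0.5, y = -1.4936 + 0.5*(-1.4936 + 0.6103) = -1.9352
  grad(y) = -0.7409, v = y - alpha*grad = -1.8119
  prox(v) = soft_thresh(-1.8119, 0.0966) = -1.7153
Iteration 4: beta = 0.6, y = -1.7153 + 0.6*(-1.7153 + 1.4936) = -1.8483
  grad(y) = -0.3933, v = y - alpha*grad = -1.7828
  prox(v) = soft_thresh(-1.7828, 0.0966) = -1.6863
f(x_4) = 2*(-1.6863)^2 + 7*(-1.6863) + 0.58*|-1.6863| = -5.1388


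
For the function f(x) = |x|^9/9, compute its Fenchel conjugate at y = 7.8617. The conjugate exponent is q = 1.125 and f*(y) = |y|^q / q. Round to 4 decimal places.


The conjugate exponent q satisfies 1/p + 1/q = 1.
p = 9, so q = 9/(9 - 1) = 1.125
|y|^q = 7.8617^1.125 = 10.1732
f*(7.8617) = 10.1732 / 1.125 = 9.0428


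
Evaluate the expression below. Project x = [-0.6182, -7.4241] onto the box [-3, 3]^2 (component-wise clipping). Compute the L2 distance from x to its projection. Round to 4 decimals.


Project each component onto [-3, 3].
clip(-0.6182) = -0.6182, clip(-7.4241) = -3.0
Projection = [-0.6182, -3.0]
Squared diffs: [0.0, 19.5727]
Distance = sqrt(19.5727) = 4.4241


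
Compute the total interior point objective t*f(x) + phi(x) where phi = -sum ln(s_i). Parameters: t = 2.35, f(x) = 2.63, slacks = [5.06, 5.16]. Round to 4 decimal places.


Step 1: Compute log-barrier.
ln values: [1.6214, 1.6409]
phi = -(1.6214 + 1.6409) = -3.2623
Step 2: Compute augmented objective.
t*f(x) = 2.35*2.63 = 6.1805
Total = 6.1805 - 3.2623 = 2.9182


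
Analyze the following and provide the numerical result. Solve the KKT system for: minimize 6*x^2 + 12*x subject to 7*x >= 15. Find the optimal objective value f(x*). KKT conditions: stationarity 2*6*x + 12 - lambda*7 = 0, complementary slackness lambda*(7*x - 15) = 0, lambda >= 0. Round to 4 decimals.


Step 1: Try lambda = 0 (constraint inactive).
x_unc = -12/(2*6) = -1.0
Check: 7*-1.0 = -7.0 < 15 -- violated!
Step 2: Constraint must be active: 7*x = 15
x* = 15/7 = 2.1429 (rounded; the exact value 15/7 is used below)
lambda = (2*6*(15/7) + 12)/7 = 5.3878
Step 3: Compute optimal value.
f(x*) = 6*(15/7)^2 + 12*(15/7) = 53.2653


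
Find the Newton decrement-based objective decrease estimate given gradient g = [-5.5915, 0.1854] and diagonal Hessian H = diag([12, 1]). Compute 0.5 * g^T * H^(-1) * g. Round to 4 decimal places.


Step 1: H is diagonal, so H^(-1) * g = [-0.466, 0.1854].
Step 2: g^T H^(-1) g = sum_i g_i^2 / H_ii
  = (-5.5915)^2/12 + (0.1854)^2/1
  = 2.6054 + 0.0344 = 2.6398
Step 3: Objective decrease = 0.5 * g^T H^(-1) g = 1.3199


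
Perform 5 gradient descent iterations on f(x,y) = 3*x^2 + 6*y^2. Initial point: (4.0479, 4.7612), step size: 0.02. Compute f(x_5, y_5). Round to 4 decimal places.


Gradient descent on f(x,y) = 3*x^2 + 6*y^2.
Starting point: (4.0479, 4.7612), alpha = 0.02
Step 1: grad_x = 2*3*4.0479 = 24.2874, grad_y = 2*6*4.7612 = 57.1344
  x_1 = 4.0479 - 0.02*24.2874 = 3.5622
  y_1 = 4.7612 - 0.02*57.1344 = 3.6185
Step 2: grad_x = 2*3*3.5622 = 21.3729, grad_y = 2*6*3.6185 = 43.4221
  x_2 = 3.5622 - 0.02*21.3729 = 3.1347
  y_2 = 3.6185 - 0.02*43.4221 = 2.7501
Step 3: grad_x = 2*3*3.1347 = 18.8082, grad_y = 2*6*2.7501 = 33.0008
  x_3 = 3.1347 - 0.02*18.8082 = 2.7585
  y_3 = 2.7501 - 0.02*33.0008 = 2.0901
Step 4: grad_x = 2*3*2.7585 = 16.5512, grad_y = 2*6*2.0901 = 25.0806
  x_4 = 2.7585 - 0.02*16.5512 = 2.4275
  y_4 = 2.0901 - 0.02*25.0806 = 1.5884
Step 5: grad_x = 2*3*2.4275 = 14.565, grad_y = 2*6*1.5884 = 19.0613
  x_5 = 2.4275 - 0.02*14.565 = 2.1362
  y_5 = 1.5884 - 0.02*19.0613 = 1.2072
f(2.1362, 1.2072) = 3*2.1362^2 + 6*1.2072^2 = 22.4343


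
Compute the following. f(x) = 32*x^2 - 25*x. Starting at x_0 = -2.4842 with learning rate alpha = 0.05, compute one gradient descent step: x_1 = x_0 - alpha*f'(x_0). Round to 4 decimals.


We compute the gradient at x_0 and apply the update.
f'(x) = 64*x - 25
f'(-2.4842) = 64*-2.4842 - 25 = -183.9888
x_1 = -2.4842 - 0.05*-183.9888 = 6.7152


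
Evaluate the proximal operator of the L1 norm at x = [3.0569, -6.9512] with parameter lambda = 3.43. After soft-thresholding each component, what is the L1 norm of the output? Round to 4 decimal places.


Soft-thresholding with lambda = 3.43:
prox(3.0569) = sign(3.0569)*max(|3.0569| - 3.43, 0) = 0.0
prox(-6.9512) = sign(-6.9512)*max(|-6.9512| - 3.43, 0) = -3.5212
prox(x) = [0.0, -3.5212]
||prox(x)||_1 = 0.0 + 3.5212 = 3.5212


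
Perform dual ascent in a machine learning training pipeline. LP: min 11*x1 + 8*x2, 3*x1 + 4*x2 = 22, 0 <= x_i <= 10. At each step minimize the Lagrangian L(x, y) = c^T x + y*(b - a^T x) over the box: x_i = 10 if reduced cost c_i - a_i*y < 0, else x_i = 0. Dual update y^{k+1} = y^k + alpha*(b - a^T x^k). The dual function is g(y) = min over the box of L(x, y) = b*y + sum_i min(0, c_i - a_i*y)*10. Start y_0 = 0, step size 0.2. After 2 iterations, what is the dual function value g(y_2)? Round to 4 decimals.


Dual ascent for LP: min 11*x1 + 8*x2, 3*x1 + 4*x2 = 22, 0 <= x_i <= 10
Step 1: y^k = 0.0, reduced costs: (11.0, 8.0)
  x^k = (0.0, 0.0), subgradient = b - a^T x = 22.0
  y^{k+1} = 0.0 + 0.2*22.0 = 4.4
Step 2: y^k = 4.4, reduced costs: (-2.2, -9.6)
  x^k = (10.0, 10.0), subgradient = b - a^T x = -48.0
  y^{k+1} = 4.4 + 0.2*-48.0 = -5.2
Dual objective at y_2 = -5.2: reduced costs (26.6, 28.8), box minimizer x = (0.0, 0.0)
g(y_2) = b*y + (c1 - a1*y)*x1 + (c2 - a2*y)*x2 = 22*(-5.2) + 26.6*0.0 + 28.8*0.0 = -114.4 + 0.0 + 0.0 = -114.4


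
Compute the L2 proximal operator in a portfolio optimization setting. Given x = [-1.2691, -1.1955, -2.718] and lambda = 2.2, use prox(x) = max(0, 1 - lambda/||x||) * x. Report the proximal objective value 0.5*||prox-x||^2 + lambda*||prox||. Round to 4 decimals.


Step 1: Compute ||x||.
||x|| = 3.2291
Step 2: Compute scaling factor.
scale = max(0, 1 - 2.2/3.2291) = 0.3187
Step 3: prox(x) = [-0.4045, -0.381, -0.8662]
||prox(x)|| = 1.0291
Step 4: Proximal objective.
0.5*||prox-x||^2 = 2.42
lambda*||prox|| = 2.264
Total = 4.6841


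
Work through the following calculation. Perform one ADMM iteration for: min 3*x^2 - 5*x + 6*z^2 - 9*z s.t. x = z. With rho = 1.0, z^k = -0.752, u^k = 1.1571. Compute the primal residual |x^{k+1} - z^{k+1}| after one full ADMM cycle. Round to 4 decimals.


ADMM iteration with rho = 1.0, z^k = -0.752, u^k = 1.1571
Step 1: x-update.
Minimize 3*x^2 - 5*x + (1.0/2)*(x + 0.752 + 1.1571)^2
FOC: (2*3 + 1.0)*x = 5 + 1.0*(-0.752 - 1.1571)
x^{k+1} = 0.4416
Step 2: z-update.
Minimize 6*z^2 - 9*z + (1.0/2)*(0.4416 - z + 1.1571)^2
FOC: (2*6 + 1.0)*z = 9 + 1.0*(0.4416 + 1.1571)
z^{k+1} = 0.8153
Step 3: u-update.
u^{k+1} = 1.1571 + 0.4416 - 0.8153 = 0.7834
Step 4: Primal residual = |0.4416 - 0.8153| = 0.3737
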